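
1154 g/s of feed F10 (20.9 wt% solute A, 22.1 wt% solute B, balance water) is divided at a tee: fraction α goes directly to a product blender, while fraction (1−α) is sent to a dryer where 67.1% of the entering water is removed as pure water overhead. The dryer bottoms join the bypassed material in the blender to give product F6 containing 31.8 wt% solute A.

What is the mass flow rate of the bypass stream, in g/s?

All 1154×0.209 = 241.19 g/s of solute A reaches F6, so F6 = 241.19/0.318 = 758.45 g/s and vapour = 395.55 g/s.
The evaporator receives (1−α)·1154 of feed at 0.570 water and removes 0.671 of that water:
0.671×0.570×(1−α)×1154 = 395.55
(1−α) = 395.55/441.37 = 0.8962;  α = 0.1038.
Bypass flow = 0.1038×1154 = 119.79 g/s.

119.8 g/s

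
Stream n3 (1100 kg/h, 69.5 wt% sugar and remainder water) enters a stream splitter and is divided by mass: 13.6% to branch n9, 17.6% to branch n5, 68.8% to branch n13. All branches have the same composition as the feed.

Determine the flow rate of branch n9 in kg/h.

149.6 kg/h

Branch n9 flow = 0.136×1100 = 149.6 kg/h.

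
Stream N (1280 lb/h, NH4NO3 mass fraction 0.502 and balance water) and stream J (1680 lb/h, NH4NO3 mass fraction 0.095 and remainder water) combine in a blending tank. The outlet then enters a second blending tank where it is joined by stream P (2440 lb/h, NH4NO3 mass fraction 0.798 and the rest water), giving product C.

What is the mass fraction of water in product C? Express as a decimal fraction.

0.491

Overall, product flow = 5400 lb/h.
water in = 1280×0.498 + 1680×0.905 + 2440×0.202 = 2650.7 lb/h.
water fraction in C = 0.491.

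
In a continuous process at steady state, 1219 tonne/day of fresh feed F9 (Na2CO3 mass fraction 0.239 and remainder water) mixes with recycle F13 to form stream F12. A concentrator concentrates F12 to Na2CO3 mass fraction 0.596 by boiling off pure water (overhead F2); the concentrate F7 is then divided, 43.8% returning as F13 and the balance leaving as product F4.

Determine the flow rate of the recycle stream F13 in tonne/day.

381 tonne/day

Overall Na2CO3 balance (none leaves overhead): Na2CO3 in fresh feed = Na2CO3 in product, i.e. 1219×0.239 = (1−0.438)·F7·0.596.
F7 = 291.34/(0.596×0.562) = 869.8 tonne/day.
Recycle F13 = 0.438×869.8 = 380.97 tonne/day.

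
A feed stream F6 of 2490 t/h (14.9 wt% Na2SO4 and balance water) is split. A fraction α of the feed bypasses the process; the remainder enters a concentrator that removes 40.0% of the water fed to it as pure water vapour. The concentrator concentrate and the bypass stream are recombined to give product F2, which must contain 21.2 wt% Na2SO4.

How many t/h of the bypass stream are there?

All 2490×0.149 = 371.01 t/h of Na2SO4 reaches F2, so F2 = 371.01/0.212 = 1750 t/h and vapour = 739.95 t/h.
The evaporator receives (1−α)·2490 of feed at 0.851 water and removes 0.400 of that water:
0.400×0.851×(1−α)×2490 = 739.95
(1−α) = 739.95/847.6 = 0.8730;  α = 0.1270.
Bypass flow = 0.1270×2490 = 316.23 t/h.

316.2 t/h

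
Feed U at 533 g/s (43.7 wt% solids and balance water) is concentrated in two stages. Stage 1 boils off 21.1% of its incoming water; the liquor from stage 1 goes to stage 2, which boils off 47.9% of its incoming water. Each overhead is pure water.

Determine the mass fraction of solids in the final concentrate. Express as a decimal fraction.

0.654

water in feed = 533×0.563 = 300.08 g/s.
After stage 1: water left = (1−0.211)×300.08 = 236.76; stream total = 469.68 g/s.
After stage 2: water left = (1−0.479)×236.76 = 123.35; final concentrate = 356.27 g/s.
solids fraction = 232.92/356.27 = 0.654.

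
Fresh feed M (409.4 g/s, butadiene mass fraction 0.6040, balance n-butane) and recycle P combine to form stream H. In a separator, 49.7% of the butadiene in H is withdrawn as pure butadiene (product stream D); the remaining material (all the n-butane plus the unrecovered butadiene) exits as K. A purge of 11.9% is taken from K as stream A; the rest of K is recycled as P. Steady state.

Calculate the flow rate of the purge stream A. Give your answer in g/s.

n-butane enters only via M and leaves only via the purge: 409.4×0.396 = 0.119×(n-butane in K), and the separator passes all n-butane, so n-butane in H = n-butane in K = 1362.4 g/s.
butadiene in H: m_A = 409.4×0.604 + (1−0.119)·(1−0.497)·m_A, so m_A = 247.28/0.5569 = 444.06 g/s.
K = (1−0.497)×444.06 + 1362.4 = 1585.7 g/s.
Purge A = 0.119×1585.7 = 188.7 g/s.

188.7 g/s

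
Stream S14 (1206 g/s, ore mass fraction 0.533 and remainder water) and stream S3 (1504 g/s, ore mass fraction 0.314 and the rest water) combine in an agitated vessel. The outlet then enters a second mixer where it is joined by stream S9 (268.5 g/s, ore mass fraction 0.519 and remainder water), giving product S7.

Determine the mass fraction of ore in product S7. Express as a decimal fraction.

0.421

Overall, product flow = 2978.5 g/s.
ore in = 1206×0.533 + 1504×0.314 + 268.5×0.519 = 1254.4 g/s.
ore fraction in S7 = 0.421.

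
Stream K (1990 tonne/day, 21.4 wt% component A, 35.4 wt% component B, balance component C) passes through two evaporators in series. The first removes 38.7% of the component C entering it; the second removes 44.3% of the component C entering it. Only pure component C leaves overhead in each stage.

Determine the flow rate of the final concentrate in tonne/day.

1424 tonne/day

component C in feed = 1990×0.432 = 859.68 tonne/day.
After stage 1: component C left = (1−0.387)×859.68 = 526.98; stream total = 1657.3 tonne/day.
After stage 2: component C left = (1−0.443)×526.98 = 293.53; final concentrate = 1423.8 tonne/day.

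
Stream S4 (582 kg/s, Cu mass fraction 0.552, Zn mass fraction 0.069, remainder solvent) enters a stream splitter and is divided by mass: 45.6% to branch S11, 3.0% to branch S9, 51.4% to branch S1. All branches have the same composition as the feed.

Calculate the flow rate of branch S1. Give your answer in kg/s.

299.1 kg/s

Branch S1 flow = 0.514×582 = 299.15 kg/s.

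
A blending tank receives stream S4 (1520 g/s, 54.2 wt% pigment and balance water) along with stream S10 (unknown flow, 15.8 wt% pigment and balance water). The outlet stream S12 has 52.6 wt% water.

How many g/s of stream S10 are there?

Let S10 be the unknown flow. Total out = 1520 + S10.
water balance: 696.16 + 0.842·S10 = 0.526·(1520 + S10)
(0.842 − 0.526)·S10 = 0.526×1520 − 696.16 = 103.36
S10 = 103.36 / 0.316 = 327.09 g/s

327.1 g/s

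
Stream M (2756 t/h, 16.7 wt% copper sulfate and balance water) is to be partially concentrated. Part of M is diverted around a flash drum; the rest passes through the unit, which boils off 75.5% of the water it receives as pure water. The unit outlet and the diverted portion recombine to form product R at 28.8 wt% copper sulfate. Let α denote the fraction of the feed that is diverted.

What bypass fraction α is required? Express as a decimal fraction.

0.332

All 2756×0.167 = 460.25 t/h of copper sulfate reaches R, so R = 460.25/0.288 = 1598.1 t/h and vapour = 1157.9 t/h.
The evaporator receives (1−α)·2756 of feed at 0.833 water and removes 0.755 of that water:
0.755×0.833×(1−α)×2756 = 1157.9
(1−α) = 1157.9/1733.3 = 0.6680;  α = 0.3320.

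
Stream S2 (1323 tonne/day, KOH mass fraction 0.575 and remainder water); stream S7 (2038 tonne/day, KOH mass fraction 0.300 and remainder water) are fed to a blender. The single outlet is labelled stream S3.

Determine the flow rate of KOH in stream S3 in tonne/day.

KOH out = KOH in = 1323×0.575 + 2038×0.300 = 1372.1 tonne/day.

1372 tonne/day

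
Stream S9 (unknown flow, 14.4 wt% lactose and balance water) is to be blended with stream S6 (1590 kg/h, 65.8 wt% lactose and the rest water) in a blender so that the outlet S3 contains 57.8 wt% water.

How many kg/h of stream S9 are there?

Let S9 be the unknown flow. Total out = 1590 + S9.
water balance: 543.78 + 0.856·S9 = 0.578·(1590 + S9)
(0.856 − 0.578)·S9 = 0.578×1590 − 543.78 = 375.24
S9 = 375.24 / 0.278 = 1349.8 kg/h

1350 kg/h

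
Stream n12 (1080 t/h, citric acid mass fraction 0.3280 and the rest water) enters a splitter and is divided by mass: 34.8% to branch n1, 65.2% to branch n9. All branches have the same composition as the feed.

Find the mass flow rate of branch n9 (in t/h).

704.2 t/h

Branch n9 flow = 0.652×1080 = 704.16 t/h.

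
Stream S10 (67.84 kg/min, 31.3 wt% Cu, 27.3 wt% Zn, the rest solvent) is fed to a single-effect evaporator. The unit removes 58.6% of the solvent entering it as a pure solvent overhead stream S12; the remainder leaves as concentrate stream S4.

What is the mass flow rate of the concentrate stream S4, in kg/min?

51.38 kg/min

solvent entering = 67.84×0.414 = 28.086 kg/min; overhead removed = 0.586×28.086 = 16.458 kg/min.
Concentrate = 67.84 − 16.458 = 51.382 kg/min.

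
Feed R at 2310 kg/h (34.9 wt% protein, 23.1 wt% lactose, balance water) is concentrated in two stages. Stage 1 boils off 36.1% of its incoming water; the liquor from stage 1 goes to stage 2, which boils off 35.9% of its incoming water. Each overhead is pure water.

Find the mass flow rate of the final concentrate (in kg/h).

1737 kg/h

water in feed = 2310×0.420 = 970.2 kg/h.
After stage 1: water left = (1−0.361)×970.2 = 619.96; stream total = 1959.8 kg/h.
After stage 2: water left = (1−0.359)×619.96 = 397.39; final concentrate = 1737.2 kg/h.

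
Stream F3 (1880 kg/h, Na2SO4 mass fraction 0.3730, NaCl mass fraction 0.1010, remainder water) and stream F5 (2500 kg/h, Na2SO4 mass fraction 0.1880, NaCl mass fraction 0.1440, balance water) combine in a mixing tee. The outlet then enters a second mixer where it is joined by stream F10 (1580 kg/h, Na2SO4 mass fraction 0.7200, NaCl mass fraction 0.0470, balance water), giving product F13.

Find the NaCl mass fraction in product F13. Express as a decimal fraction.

Overall, product flow = 5960 kg/h.
NaCl in = 1880×0.101 + 2500×0.144 + 1580×0.047 = 624.14 kg/h.
NaCl fraction in F13 = 0.1047.

0.1047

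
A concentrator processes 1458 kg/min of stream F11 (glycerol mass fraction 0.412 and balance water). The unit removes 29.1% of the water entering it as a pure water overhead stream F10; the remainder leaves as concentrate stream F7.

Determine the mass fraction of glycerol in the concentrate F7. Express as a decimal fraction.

glycerol is not removed: 1458×0.412 = 600.7 kg/min of glycerol enters F7.
water entering = 1458×0.588 = 857.3 kg/min; overhead removed = 0.291×857.3 = 249.48 kg/min.
Concentrate = 1458 − 249.48 = 1208.5 kg/min.
Mass fraction = 600.7/1208.5 = 0.497.

0.497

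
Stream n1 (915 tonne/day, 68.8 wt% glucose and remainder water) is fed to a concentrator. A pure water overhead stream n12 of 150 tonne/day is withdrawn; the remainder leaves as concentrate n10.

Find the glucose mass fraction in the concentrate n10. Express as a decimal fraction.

0.823

glucose is not removed: 915×0.688 = 629.52 tonne/day of glucose enters n10.
Concentrate = 915 − 150 = 765 tonne/day.
Mass fraction = 629.52/765 = 0.823.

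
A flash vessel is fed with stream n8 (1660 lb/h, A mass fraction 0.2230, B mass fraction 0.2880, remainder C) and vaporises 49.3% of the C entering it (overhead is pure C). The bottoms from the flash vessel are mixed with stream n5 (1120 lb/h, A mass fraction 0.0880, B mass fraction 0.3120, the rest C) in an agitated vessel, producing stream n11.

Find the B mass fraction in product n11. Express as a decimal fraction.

Vapour removed = 0.493×0.489×1660 = 400.19 lb/h; concentrate = 1259.8 lb/h.
B reaching the mixer = 478.08 (from concentrate) + 1120×0.312 = 827.52 lb/h.
Product flow = 1259.8 + 1120 = 2379.8 lb/h; B fraction = 0.3477.

0.3477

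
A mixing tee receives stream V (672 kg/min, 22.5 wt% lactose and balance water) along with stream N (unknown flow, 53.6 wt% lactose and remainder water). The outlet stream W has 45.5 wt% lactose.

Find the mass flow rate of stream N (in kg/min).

Let N be the unknown flow. Total out = 672 + N.
lactose balance: 151.2 + 0.536·N = 0.455·(672 + N)
(0.536 − 0.455)·N = 0.455×672 − 151.2 = 154.56
N = 154.56 / 0.081 = 1908.1 kg/min

1908 kg/min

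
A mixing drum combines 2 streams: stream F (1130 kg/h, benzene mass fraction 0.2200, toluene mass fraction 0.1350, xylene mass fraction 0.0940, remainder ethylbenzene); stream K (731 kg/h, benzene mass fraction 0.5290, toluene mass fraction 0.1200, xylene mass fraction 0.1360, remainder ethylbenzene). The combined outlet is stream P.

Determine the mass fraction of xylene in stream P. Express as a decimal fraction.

Total flow out = 1130 + 731 = 1861 kg/h.
xylene in = 1130×0.094 + 731×0.136 = 205.64 kg/h.
xylene mass fraction in P = 205.64/1861 = 0.1105.

0.1105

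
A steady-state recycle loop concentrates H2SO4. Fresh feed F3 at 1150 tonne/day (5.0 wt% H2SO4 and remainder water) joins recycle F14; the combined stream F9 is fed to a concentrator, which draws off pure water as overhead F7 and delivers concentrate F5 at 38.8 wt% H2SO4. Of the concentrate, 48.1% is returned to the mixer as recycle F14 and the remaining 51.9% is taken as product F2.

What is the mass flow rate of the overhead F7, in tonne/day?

Overall H2SO4 balance (none leaves overhead): H2SO4 in fresh feed = H2SO4 in product, i.e. 1150×0.050 = (1−0.481)·F5·0.388.
F5 = 57.5/(0.388×0.519) = 285.54 tonne/day.
Recycle F14 = 0.481×285.54 = 137.35 tonne/day.
Combined feed F9 = 1150 + 137.35 = 1287.3 tonne/day.
Overhead F7 = F9 − F5 = 1287.3 − 285.54 = 1001.8 tonne/day.

1002 tonne/day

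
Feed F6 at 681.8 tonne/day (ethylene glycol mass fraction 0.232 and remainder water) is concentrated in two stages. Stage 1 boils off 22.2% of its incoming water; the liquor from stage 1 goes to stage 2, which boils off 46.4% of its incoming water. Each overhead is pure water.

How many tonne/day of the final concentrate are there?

376.5 tonne/day

water in feed = 681.8×0.768 = 523.62 tonne/day.
After stage 1: water left = (1−0.222)×523.62 = 407.38; stream total = 565.56 tonne/day.
After stage 2: water left = (1−0.464)×407.38 = 218.35; final concentrate = 376.53 tonne/day.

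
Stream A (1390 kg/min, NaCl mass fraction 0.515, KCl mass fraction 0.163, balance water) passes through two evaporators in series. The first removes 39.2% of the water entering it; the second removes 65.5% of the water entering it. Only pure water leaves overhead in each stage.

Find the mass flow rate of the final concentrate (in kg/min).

1036 kg/min

water in feed = 1390×0.322 = 447.58 kg/min.
After stage 1: water left = (1−0.392)×447.58 = 272.13; stream total = 1214.5 kg/min.
After stage 2: water left = (1−0.655)×272.13 = 93.884; final concentrate = 1036.3 kg/min.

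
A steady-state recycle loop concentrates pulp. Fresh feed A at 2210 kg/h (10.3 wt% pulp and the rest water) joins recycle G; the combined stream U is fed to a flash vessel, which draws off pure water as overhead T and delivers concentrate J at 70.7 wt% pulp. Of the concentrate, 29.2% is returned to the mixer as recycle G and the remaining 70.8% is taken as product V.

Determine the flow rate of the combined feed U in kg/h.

2343 kg/h

Overall pulp balance (none leaves overhead): pulp in fresh feed = pulp in product, i.e. 2210×0.103 = (1−0.292)·J·0.707.
J = 227.63/(0.707×0.708) = 454.75 kg/h.
Recycle G = 0.292×454.75 = 132.79 kg/h.
Combined feed U = 2210 + 132.79 = 2342.8 kg/h.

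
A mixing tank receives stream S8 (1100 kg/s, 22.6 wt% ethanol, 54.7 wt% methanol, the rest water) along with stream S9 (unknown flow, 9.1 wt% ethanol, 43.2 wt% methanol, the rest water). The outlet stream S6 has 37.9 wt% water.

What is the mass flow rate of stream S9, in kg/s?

1706 kg/s

Let S9 be the unknown flow. Total out = 1100 + S9.
water balance: 249.7 + 0.477·S9 = 0.379·(1100 + S9)
(0.477 − 0.379)·S9 = 0.379×1100 − 249.7 = 167.2
S9 = 167.2 / 0.098 = 1706.1 kg/s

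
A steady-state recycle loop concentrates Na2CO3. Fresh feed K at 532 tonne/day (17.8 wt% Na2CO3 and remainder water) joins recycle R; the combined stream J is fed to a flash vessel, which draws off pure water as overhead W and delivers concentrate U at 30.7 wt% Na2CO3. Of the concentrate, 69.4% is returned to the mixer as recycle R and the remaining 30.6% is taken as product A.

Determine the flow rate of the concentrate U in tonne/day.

1008 tonne/day

Overall Na2CO3 balance (none leaves overhead): Na2CO3 in fresh feed = Na2CO3 in product, i.e. 532×0.178 = (1−0.694)·U·0.307.
U = 94.696/(0.307×0.306) = 1008 tonne/day.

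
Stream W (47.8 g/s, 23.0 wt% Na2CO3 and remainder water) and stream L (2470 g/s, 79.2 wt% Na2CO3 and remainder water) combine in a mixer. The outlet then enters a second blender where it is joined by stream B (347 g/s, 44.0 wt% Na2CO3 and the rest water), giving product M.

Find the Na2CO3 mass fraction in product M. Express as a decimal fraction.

Overall, product flow = 2864.8 g/s.
Na2CO3 in = 47.8×0.230 + 2470×0.792 + 347×0.440 = 2119.9 g/s.
Na2CO3 fraction in M = 0.7400.

0.7400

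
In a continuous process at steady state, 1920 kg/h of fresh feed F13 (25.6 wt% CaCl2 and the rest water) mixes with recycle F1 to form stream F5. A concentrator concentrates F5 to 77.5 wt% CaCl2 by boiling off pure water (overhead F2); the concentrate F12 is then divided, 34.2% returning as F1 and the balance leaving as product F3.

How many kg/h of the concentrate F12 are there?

Overall CaCl2 balance (none leaves overhead): CaCl2 in fresh feed = CaCl2 in product, i.e. 1920×0.256 = (1−0.342)·F12·0.775.
F12 = 491.52/(0.775×0.658) = 963.86 kg/h.

963.9 kg/h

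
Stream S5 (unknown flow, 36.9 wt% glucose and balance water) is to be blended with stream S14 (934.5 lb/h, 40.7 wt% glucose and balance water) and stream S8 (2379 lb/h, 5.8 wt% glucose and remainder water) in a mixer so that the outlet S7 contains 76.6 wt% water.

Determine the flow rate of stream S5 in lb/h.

1904 lb/h

Let S5 be the unknown flow. Total out = 3313.5 + S5.
water balance: 2795.2 + 0.631·S5 = 0.766·(3313.5 + S5)
(0.631 − 0.766)·S5 = 0.766×3313.5 − 2795.2 = -257.04
S5 = -257.04 / -0.135 = 1904 lb/h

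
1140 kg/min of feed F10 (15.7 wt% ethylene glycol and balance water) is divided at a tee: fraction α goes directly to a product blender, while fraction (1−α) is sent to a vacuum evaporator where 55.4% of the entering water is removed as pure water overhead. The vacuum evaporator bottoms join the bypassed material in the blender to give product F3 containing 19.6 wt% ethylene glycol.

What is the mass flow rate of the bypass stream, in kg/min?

654.3 kg/min

All 1140×0.157 = 178.98 kg/min of ethylene glycol reaches F3, so F3 = 178.98/0.196 = 913.16 kg/min and vapour = 226.84 kg/min.
The evaporator receives (1−α)·1140 of feed at 0.843 water and removes 0.554 of that water:
0.554×0.843×(1−α)×1140 = 226.84
(1−α) = 226.84/532.41 = 0.4261;  α = 0.5739.
Bypass flow = 0.5739×1140 = 654.29 kg/min.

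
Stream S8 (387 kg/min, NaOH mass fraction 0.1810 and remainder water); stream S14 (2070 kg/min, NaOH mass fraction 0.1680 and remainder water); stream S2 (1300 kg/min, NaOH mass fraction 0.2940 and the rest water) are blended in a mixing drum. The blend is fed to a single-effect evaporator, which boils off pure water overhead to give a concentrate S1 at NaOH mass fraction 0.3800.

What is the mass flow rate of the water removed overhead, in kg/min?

1652 kg/min

NaOH entering = 387×0.181 + 2070×0.168 + 1300×0.294 = 800.01 kg/min.
All NaOH reports to S1, so S1 = 800.01/0.380 = 2105.3 kg/min.
Total feed = 3757 kg/min; overhead = 3757 − 2105.3 = 1651.7 kg/min.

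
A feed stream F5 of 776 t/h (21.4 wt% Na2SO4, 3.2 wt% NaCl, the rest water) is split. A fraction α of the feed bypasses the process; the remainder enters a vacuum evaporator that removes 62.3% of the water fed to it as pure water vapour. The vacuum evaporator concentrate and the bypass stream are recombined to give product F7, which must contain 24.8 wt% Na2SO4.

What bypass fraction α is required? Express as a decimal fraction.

All 776×0.214 = 166.06 t/h of Na2SO4 reaches F7, so F7 = 166.06/0.248 = 669.61 t/h and vapour = 106.39 t/h.
The evaporator receives (1−α)·776 of feed at 0.754 water and removes 0.623 of that water:
0.623×0.754×(1−α)×776 = 106.39
(1−α) = 106.39/364.52 = 0.2919;  α = 0.7081.

0.708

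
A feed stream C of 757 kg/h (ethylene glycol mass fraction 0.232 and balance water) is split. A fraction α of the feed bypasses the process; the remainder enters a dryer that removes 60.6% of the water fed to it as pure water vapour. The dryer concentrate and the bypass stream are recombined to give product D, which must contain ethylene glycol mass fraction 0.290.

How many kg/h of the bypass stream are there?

All 757×0.232 = 175.62 kg/h of ethylene glycol reaches D, so D = 175.62/0.290 = 605.6 kg/h and vapour = 151.4 kg/h.
The evaporator receives (1−α)·757 of feed at 0.768 water and removes 0.606 of that water:
0.606×0.768×(1−α)×757 = 151.4
(1−α) = 151.4/352.31 = 0.4297;  α = 0.5703.
Bypass flow = 0.5703×757 = 431.69 kg/h.

431.7 kg/h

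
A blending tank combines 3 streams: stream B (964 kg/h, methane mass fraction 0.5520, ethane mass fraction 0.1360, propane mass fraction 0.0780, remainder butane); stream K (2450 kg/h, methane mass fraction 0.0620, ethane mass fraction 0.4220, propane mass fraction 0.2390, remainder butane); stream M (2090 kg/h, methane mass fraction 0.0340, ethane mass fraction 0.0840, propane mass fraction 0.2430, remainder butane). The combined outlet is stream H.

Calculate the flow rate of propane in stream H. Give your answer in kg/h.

1169 kg/h

propane out = propane in = 964×0.078 + 2450×0.239 + 2090×0.243 = 1168.6 kg/h.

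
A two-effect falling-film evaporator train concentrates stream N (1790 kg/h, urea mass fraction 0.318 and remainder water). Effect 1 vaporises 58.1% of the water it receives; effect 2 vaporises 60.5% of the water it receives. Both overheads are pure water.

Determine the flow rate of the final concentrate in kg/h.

771.3 kg/h

water in feed = 1790×0.682 = 1220.8 kg/h.
After stage 1: water left = (1−0.581)×1220.8 = 511.51; stream total = 1080.7 kg/h.
After stage 2: water left = (1−0.605)×511.51 = 202.05; final concentrate = 771.27 kg/h.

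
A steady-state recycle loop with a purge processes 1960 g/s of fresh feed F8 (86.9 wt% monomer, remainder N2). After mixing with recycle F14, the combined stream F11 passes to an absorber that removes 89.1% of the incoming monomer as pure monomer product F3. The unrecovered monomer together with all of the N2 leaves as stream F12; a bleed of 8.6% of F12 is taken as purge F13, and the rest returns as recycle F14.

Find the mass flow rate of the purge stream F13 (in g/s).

274.5 g/s

N2 enters only via F8 and leaves only via the purge: 1960×0.131 = 0.086×(N2 in F12), and the absorber passes all N2, so N2 in F11 = N2 in F12 = 2985.6 g/s.
monomer in F11: m_A = 1960×0.869 + (1−0.086)·(1−0.891)·m_A, so m_A = 1703.2/0.9004 = 1891.7 g/s.
F12 = (1−0.891)×1891.7 + 2985.6 = 3191.8 g/s.
Purge F13 = 0.086×3191.8 = 274.49 g/s.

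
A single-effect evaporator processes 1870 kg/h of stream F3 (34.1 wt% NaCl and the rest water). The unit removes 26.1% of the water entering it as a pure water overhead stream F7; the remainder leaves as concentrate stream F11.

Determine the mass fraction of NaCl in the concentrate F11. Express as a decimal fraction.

NaCl is not removed: 1870×0.341 = 637.67 kg/h of NaCl enters F11.
water entering = 1870×0.659 = 1232.3 kg/h; overhead removed = 0.261×1232.3 = 321.64 kg/h.
Concentrate = 1870 − 321.64 = 1548.4 kg/h.
Mass fraction = 637.67/1548.4 = 0.412.

0.412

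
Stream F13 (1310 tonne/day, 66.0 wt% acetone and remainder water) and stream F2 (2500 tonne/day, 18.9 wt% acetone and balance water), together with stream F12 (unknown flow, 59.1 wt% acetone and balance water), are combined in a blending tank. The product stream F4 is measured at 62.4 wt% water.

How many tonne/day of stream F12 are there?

Let F12 be the unknown flow. Total out = 3810 + F12.
water balance: 2472.9 + 0.409·F12 = 0.624·(3810 + F12)
(0.409 − 0.624)·F12 = 0.624×3810 − 2472.9 = -95.46
F12 = -95.46 / -0.215 = 444 tonne/day

444 tonne/day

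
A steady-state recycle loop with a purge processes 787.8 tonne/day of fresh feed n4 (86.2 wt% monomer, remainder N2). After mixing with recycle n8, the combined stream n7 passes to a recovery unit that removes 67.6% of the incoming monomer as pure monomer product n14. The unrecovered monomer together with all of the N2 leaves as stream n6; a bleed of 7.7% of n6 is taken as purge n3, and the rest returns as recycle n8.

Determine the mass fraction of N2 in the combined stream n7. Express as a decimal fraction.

0.5931

N2 enters only via n4 and leaves only via the purge: 787.8×0.138 = 0.077×(N2 in n6), and the recovery unit passes all N2, so N2 in n7 = N2 in n6 = 1411.9 tonne/day.
monomer in n7: m_A = 787.8×0.862 + (1−0.077)·(1−0.676)·m_A, so m_A = 679.08/0.7009 = 968.81 tonne/day.
n7 = 968.81 + 1411.9 = 2380.7 tonne/day.
N2 fraction in n7 = 1411.9/2380.7 = 0.5931.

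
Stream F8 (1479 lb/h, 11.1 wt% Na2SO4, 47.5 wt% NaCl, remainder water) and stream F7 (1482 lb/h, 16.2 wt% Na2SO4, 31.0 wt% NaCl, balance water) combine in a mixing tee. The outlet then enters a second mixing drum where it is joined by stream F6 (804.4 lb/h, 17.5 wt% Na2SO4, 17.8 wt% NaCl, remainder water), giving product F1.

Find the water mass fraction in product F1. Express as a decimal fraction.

Overall, product flow = 3765.4 lb/h.
water in = 1479×0.414 + 1482×0.528 + 804.4×0.647 = 1915.2 lb/h.
water fraction in F1 = 0.509.

0.509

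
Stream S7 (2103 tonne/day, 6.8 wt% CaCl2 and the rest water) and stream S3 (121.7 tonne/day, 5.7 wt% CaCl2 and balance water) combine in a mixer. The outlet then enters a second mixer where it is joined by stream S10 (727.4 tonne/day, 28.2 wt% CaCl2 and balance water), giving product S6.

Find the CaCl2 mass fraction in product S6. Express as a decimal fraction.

0.1203

Overall, product flow = 2952.1 tonne/day.
CaCl2 in = 2103×0.068 + 121.7×0.057 + 727.4×0.282 = 355.07 tonne/day.
CaCl2 fraction in S6 = 0.1203.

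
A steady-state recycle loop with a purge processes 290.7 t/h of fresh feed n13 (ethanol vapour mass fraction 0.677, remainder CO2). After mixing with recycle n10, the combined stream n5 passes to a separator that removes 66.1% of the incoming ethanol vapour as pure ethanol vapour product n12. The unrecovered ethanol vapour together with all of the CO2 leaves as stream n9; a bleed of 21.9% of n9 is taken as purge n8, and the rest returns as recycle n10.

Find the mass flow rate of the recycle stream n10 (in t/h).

405.7 t/h

CO2 enters only via n13 and leaves only via the purge: 290.7×0.323 = 0.219×(CO2 in n9), and the separator passes all CO2, so CO2 in n5 = CO2 in n9 = 428.75 t/h.
ethanol vapour in n5: m_A = 290.7×0.677 + (1−0.219)·(1−0.661)·m_A, so m_A = 196.8/0.7352 = 267.67 t/h.
n9 = (1−0.661)×267.67 + 428.75 = 519.49 t/h.
Recycle n10 = (1−0.219)×519.49 = 405.72 t/h.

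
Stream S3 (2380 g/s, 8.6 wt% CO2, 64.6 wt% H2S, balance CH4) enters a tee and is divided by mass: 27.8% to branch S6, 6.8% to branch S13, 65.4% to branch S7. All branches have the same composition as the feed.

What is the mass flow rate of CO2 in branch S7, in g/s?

Branch S7 total = 0.654×2380 = 1556.5 g/s.
CO2 in S7 = 0.086×1556.5 = 133.86 g/s.

133.9 g/s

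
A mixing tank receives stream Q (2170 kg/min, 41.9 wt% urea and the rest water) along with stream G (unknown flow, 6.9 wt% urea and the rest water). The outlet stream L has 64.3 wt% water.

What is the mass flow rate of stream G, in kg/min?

467.2 kg/min

Let G be the unknown flow. Total out = 2170 + G.
water balance: 1260.8 + 0.931·G = 0.643·(2170 + G)
(0.931 − 0.643)·G = 0.643×2170 − 1260.8 = 134.54
G = 134.54 / 0.288 = 467.15 kg/min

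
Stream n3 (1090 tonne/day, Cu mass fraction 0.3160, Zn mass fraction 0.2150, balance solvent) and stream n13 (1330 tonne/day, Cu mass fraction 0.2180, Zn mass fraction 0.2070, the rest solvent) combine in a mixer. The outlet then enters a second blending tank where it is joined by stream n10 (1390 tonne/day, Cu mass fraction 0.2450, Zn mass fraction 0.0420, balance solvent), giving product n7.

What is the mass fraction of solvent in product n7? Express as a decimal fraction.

0.5950

Overall, product flow = 3810 tonne/day.
solvent in = 1090×0.469 + 1330×0.575 + 1390×0.713 = 2267 tonne/day.
solvent fraction in n7 = 0.5950.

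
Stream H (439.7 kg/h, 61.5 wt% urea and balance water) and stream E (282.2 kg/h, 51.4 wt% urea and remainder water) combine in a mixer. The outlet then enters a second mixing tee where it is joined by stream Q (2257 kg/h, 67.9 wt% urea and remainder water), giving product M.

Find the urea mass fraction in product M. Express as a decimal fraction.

0.654

Overall, product flow = 2978.9 kg/h.
urea in = 439.7×0.615 + 282.2×0.514 + 2257×0.679 = 1948 kg/h.
urea fraction in M = 0.654.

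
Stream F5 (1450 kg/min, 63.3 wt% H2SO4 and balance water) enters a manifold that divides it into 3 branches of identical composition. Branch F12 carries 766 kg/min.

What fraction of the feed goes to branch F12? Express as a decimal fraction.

Fraction to F12 = 766/1450 = 0.5283.

0.528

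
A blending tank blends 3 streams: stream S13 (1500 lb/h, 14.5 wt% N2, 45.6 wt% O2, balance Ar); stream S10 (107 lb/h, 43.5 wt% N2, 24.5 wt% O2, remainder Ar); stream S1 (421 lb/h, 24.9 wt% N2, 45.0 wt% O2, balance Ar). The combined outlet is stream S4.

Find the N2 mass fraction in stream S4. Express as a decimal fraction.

0.182

Total flow out = 1500 + 107 + 421 = 2028 lb/h.
N2 in = 1500×0.145 + 107×0.435 + 421×0.249 = 368.87 lb/h.
N2 mass fraction in S4 = 368.87/2028 = 0.182.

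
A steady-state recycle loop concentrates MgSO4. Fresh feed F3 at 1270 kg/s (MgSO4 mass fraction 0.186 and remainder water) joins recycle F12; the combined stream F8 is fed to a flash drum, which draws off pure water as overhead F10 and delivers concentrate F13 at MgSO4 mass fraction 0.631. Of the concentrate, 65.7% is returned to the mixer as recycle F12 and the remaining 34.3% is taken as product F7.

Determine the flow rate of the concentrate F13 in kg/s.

Overall MgSO4 balance (none leaves overhead): MgSO4 in fresh feed = MgSO4 in product, i.e. 1270×0.186 = (1−0.657)·F13·0.631.
F13 = 236.22/(0.631×0.343) = 1091.4 kg/s.

1091 kg/s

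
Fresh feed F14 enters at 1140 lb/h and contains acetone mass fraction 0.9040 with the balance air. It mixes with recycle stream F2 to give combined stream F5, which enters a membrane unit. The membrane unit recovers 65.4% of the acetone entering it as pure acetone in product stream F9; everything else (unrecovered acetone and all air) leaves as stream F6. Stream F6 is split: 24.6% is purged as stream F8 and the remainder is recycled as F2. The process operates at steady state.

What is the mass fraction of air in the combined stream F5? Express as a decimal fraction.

0.2419

air enters only via F14 and leaves only via the purge: 1140×0.096 = 0.246×(air in F6), and the membrane unit passes all air, so air in F5 = air in F6 = 444.88 lb/h.
acetone in F5: m_A = 1140×0.904 + (1−0.246)·(1−0.654)·m_A, so m_A = 1030.6/0.7391 = 1394.3 lb/h.
F5 = 1394.3 + 444.88 = 1839.2 lb/h.
air fraction in F5 = 444.88/1839.2 = 0.2419.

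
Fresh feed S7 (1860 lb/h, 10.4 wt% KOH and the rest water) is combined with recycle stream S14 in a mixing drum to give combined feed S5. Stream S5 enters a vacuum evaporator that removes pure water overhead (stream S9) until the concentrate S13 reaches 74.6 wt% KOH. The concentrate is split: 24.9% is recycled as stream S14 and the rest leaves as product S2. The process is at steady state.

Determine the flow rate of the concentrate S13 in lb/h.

Overall KOH balance (none leaves overhead): KOH in fresh feed = KOH in product, i.e. 1860×0.104 = (1−0.249)·S13·0.746.
S13 = 193.44/(0.746×0.751) = 345.28 lb/h.

345.3 lb/h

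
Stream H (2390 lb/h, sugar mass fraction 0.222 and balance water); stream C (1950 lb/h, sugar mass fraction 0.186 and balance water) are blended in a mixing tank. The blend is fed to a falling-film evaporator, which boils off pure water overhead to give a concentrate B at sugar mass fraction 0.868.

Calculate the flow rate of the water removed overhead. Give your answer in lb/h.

3311 lb/h

sugar entering = 2390×0.222 + 1950×0.186 = 893.28 lb/h.
All sugar reports to B, so B = 893.28/0.868 = 1029.1 lb/h.
Total feed = 4340 lb/h; overhead = 4340 − 1029.1 = 3310.9 lb/h.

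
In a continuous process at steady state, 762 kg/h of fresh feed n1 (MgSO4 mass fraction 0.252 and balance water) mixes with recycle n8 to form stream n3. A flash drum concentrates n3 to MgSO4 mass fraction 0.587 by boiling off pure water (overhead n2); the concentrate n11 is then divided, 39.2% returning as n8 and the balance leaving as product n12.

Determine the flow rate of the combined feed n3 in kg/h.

972.9 kg/h

Overall MgSO4 balance (none leaves overhead): MgSO4 in fresh feed = MgSO4 in product, i.e. 762×0.252 = (1−0.392)·n11·0.587.
n11 = 192.02/(0.587×0.608) = 538.04 kg/h.
Recycle n8 = 0.392×538.04 = 210.91 kg/h.
Combined feed n3 = 762 + 210.91 = 972.91 kg/h.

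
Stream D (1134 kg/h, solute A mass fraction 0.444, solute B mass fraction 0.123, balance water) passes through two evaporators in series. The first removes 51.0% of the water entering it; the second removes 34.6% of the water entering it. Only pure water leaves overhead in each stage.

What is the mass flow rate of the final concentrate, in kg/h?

800.3 kg/h

water in feed = 1134×0.433 = 491.02 kg/h.
After stage 1: water left = (1−0.510)×491.02 = 240.6; stream total = 883.58 kg/h.
After stage 2: water left = (1−0.346)×240.6 = 157.35; final concentrate = 800.33 kg/h.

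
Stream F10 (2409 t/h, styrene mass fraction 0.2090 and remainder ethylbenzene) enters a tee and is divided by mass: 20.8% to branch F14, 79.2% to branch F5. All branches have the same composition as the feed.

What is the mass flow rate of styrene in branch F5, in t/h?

398.8 t/h

Branch F5 total = 0.792×2409 = 1907.9 t/h.
styrene in F5 = 0.209×1907.9 = 398.76 t/h.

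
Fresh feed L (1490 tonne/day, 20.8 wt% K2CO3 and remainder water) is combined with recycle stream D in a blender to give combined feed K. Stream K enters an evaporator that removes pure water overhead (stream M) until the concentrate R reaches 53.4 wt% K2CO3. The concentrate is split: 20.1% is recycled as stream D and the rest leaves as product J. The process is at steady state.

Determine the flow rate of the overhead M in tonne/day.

909.6 tonne/day

Overall K2CO3 balance (none leaves overhead): K2CO3 in fresh feed = K2CO3 in product, i.e. 1490×0.208 = (1−0.201)·R·0.534.
R = 309.92/(0.534×0.799) = 726.38 tonne/day.
Recycle D = 0.201×726.38 = 146 tonne/day.
Combined feed K = 1490 + 146 = 1636 tonne/day.
Overhead M = K − R = 1636 − 726.38 = 909.63 tonne/day.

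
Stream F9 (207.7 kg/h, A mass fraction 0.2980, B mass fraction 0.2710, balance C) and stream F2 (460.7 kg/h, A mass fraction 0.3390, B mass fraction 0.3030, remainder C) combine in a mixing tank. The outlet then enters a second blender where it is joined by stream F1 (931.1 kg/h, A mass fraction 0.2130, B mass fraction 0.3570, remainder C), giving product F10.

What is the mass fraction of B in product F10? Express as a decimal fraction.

0.3303

Overall, product flow = 1599.5 kg/h.
B in = 207.7×0.271 + 460.7×0.303 + 931.1×0.357 = 528.28 kg/h.
B fraction in F10 = 0.3303.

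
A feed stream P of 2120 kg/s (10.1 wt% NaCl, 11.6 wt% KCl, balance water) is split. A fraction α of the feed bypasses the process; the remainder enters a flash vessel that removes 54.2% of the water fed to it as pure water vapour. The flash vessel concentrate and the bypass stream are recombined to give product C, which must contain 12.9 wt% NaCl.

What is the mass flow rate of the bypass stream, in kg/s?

1036 kg/s

All 2120×0.101 = 214.12 kg/s of NaCl reaches C, so C = 214.12/0.129 = 1659.8 kg/s and vapour = 460.16 kg/s.
The evaporator receives (1−α)·2120 of feed at 0.783 water and removes 0.542 of that water:
0.542×0.783×(1−α)×2120 = 460.16
(1−α) = 460.16/899.7 = 0.5115;  α = 0.4885.
Bypass flow = 0.4885×2120 = 1035.7 kg/s.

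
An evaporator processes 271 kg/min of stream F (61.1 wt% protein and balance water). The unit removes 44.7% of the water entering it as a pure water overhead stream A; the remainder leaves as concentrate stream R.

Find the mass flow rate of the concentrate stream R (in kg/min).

water entering = 271×0.389 = 105.42 kg/min; overhead removed = 0.447×105.42 = 47.122 kg/min.
Concentrate = 271 − 47.122 = 223.88 kg/min.

223.9 kg/min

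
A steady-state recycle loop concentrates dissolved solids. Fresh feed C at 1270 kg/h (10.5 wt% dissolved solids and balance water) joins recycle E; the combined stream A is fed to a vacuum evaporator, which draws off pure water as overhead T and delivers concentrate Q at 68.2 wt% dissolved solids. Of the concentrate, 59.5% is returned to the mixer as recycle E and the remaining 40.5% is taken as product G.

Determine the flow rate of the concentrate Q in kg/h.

482.8 kg/h

Overall dissolved solids balance (none leaves overhead): dissolved solids in fresh feed = dissolved solids in product, i.e. 1270×0.105 = (1−0.595)·Q·0.682.
Q = 133.35/(0.682×0.405) = 482.78 kg/h.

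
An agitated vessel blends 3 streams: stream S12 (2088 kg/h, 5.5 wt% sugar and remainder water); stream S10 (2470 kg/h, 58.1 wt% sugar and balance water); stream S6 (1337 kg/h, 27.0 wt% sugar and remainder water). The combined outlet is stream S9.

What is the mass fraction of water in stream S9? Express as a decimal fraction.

Total flow out = 2088 + 2470 + 1337 = 5895 kg/h.
water in = 2088×0.945 + 2470×0.419 + 1337×0.730 = 3984.1 kg/h.
water mass fraction in S9 = 3984.1/5895 = 0.676.

0.676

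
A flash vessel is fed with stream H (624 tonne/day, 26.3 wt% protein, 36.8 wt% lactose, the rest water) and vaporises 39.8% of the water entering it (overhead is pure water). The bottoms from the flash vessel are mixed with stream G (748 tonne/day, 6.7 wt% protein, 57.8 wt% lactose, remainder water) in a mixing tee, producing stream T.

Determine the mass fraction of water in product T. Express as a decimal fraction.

Vapour removed = 0.398×0.369×624 = 91.642 tonne/day; concentrate = 532.36 tonne/day.
water reaching the mixer = 138.61 (from concentrate) + 748×0.355 = 404.15 tonne/day.
Product flow = 532.36 + 748 = 1280.4 tonne/day; water fraction = 0.316.

0.316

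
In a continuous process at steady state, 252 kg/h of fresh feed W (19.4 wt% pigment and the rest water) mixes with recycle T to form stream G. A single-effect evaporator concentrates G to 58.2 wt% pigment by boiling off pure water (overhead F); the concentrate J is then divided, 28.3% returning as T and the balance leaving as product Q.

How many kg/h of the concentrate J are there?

Overall pigment balance (none leaves overhead): pigment in fresh feed = pigment in product, i.e. 252×0.194 = (1−0.283)·J·0.582.
J = 48.888/(0.582×0.717) = 117.15 kg/h.

117.2 kg/h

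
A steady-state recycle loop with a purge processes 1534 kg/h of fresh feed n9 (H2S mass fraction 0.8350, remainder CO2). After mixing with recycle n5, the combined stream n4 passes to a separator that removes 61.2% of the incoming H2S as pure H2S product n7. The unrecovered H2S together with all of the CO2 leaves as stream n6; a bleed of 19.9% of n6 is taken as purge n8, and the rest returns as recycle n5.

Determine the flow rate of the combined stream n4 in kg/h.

CO2 enters only via n9 and leaves only via the purge: 1534×0.165 = 0.199×(CO2 in n6), and the separator passes all CO2, so CO2 in n4 = CO2 in n6 = 1271.9 kg/h.
H2S in n4: m_A = 1534×0.835 + (1−0.199)·(1−0.612)·m_A, so m_A = 1280.9/0.6892 = 1858.5 kg/h.
n4 = 1858.5 + 1271.9 = 3130.4 kg/h.

3130 kg/h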